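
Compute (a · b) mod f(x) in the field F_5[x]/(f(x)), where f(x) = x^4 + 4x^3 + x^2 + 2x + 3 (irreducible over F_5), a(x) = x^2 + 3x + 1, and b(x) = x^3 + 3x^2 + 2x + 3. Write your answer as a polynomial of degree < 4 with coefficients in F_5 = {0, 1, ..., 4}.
a · b ≡ 3x^3 + 3x^2 + 4x + 2 (mod f(x))

Multiply in F_5[x]: a(x)·b(x) = (x^2 + 3x + 1)·(x^3 + 3x^2 + 2x + 3) = x^5 + x^4 + 2x^3 + 2x^2 + x + 3. This has degree ≥ 4, so divide by f(x) over F_5: x^5 + x^4 + 2x^3 + 2x^2 + x + 3 = (x + 2)·(x^4 + 4x^3 + x^2 + 2x + 3) + (3x^3 + 3x^2 + 4x + 2). Hence a·b ≡ 3x^3 + 3x^2 + 4x + 2 (mod f). (F_5[x]/(f) is a field with 5^4 = 625 elements since f is irreducible of degree 4.)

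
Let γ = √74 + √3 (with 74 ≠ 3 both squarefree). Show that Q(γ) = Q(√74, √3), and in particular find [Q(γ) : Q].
[Q(γ) : Q] = 4 (equivalently, Q(γ) = Q(√74, √3))

Obviously Q(γ) ⊆ Q(√74, √3), and [Q(√74, √3):Q] = 4 (since 74, 3 are distinct squarefree integers > 1 with 222 not a perfect square). To show equality we compute the minimal polynomial of γ. From γ = √74 + √3: γ^2 = 74 + 2√(222) + 3 = 77 + 2√(222), so γ^2 - 77 = 2√(222); squaring, (γ^2 - 77)^2 = 4·222, i.e. γ^4 - 154γ^2 + 5929 - 888 = 0, i.e. γ^4 - 154γ^2 + 5041 = 0. So γ is a root of x^4 - 154x^2 + 5041. This polynomial is irreducible over Q: it has no rational root (each ±√74 ± √3 is irrational), and any factorization into two quadratics over Q would force √(222) ∈ Q (pairing opposite roots) or √74, √3 ∈ Q (other pairings), all impossible. Hence [Q(γ):Q] = 4 = [Q(√74, √3):Q], so Q(γ) = Q(√74, √3).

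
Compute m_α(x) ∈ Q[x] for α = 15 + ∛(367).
m_α(x) = x^3 - 45x^2 + 675x - 3742

Set β = α - 15 = ∛(367), so β^3 = 367. Then (α - 15)^3 - 367 = 0, i.e. α is a root of g(x) = (x - 15)^3 - 367 = x^3 - 45x^2 + 675x - 3742. Since g(x) = h(x - 15) where h(x) = x^3 - 367, and h is irreducible over Q (because 367 is not a perfect cube, so h has no rational root, and a monic cubic with no rational root is irreducible), g is also irreducible (irreducibility is preserved under the substitution x → x - 15). Hence m_α(x) = x^3 - 45x^2 + 675x - 3742.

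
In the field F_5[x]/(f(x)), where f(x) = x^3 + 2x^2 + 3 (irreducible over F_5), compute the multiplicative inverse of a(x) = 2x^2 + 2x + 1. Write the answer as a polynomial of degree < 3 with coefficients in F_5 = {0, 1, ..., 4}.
a(x)^(-1) ≡ x^2 + 2x + 2 (mod f(x))

Since f is irreducible over F_5, F_5[x]/(f) is a field and a(x) ≠ 0 has an inverse. Apply the extended Euclidean algorithm to f(x) and a(x) in F_5[x]: f(x) = (3x + 3)·a(x) + (x);  a(x) = (2x + 2)·(x) + (1). The last nonzero remainder is the constant 1 = gcd(f, a) in F_5. Back-substituting through the division chain expresses 1 = s(x)·a(x) + t(x)·f(x) with s(x) ≡ x^2 + 2x + 2 (mod f), so a(x)^(-1) ≡ s(x) = x^2 + 2x + 2 (mod f). Check: (2x^2 + 2x + 1)·(x^2 + 2x + 2) = 2x^4 + x^3 + 4x^2 + x + 2 ≡ 1 (mod x^3 + 2x^2 + 3).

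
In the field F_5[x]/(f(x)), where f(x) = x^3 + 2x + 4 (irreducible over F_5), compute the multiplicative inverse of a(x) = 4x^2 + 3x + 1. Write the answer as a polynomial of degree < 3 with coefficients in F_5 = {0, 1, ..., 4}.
a(x)^(-1) ≡ 4x^2 + x (mod f(x))

Since f is irreducible over F_5, F_5[x]/(f) is a field and a(x) ≠ 0 has an inverse. Apply the extended Euclidean algorithm to f(x) and a(x) in F_5[x]: f(x) = (4x + 2)·a(x) + (2x + 2);  a(x) = (2x + 2)·(2x + 2) + (2). The last nonzero remainder is the constant 2 = gcd(f, a) in F_5. Back-substituting through the division chain expresses 2 = s(x)·a(x) + t(x)·f(x) with s(x) ≡ 3x^2 + 2x (mod f), so (3x^2 + 2x)·a(x) ≡ 2 (mod f). Multiplying by 2^(-1) ≡ 3 in F_5 gives a(x)^(-1) ≡ 3·(3x^2 + 2x) ≡ 4x^2 + x (mod f). Check: (4x^2 + 3x + 1)·(4x^2 + x) = x^4 + x^3 + 2x^2 + x ≡ 1 (mod x^3 + 2x + 4).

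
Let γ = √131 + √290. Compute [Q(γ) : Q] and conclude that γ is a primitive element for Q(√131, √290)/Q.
[Q(γ) : Q] = 4 (equivalently, Q(γ) = Q(√131, √290))

Obviously Q(γ) ⊆ Q(√131, √290), and [Q(√131, √290):Q] = 4 (since 131, 290 are distinct squarefree integers > 1 with 37990 not a perfect square). To show equality we compute the minimal polynomial of γ. From γ = √131 + √290: γ^2 = 131 + 2√(37990) + 290 = 421 + 2√(37990), so γ^2 - 421 = 2√(37990); squaring, (γ^2 - 421)^2 = 4·37990, i.e. γ^4 - 842γ^2 + 177241 - 151960 = 0, i.e. γ^4 - 842γ^2 + 25281 = 0. So γ is a root of x^4 - 842x^2 + 25281. This polynomial is irreducible over Q: it has no rational root (each ±√131 ± √290 is irrational), and any factorization into two quadratics over Q would force √(37990) ∈ Q (pairing opposite roots) or √131, √290 ∈ Q (other pairings), all impossible. Hence [Q(γ):Q] = 4 = [Q(√131, √290):Q], so Q(γ) = Q(√131, √290).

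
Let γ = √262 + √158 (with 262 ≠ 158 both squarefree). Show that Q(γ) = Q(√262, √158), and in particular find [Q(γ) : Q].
[Q(γ) : Q] = 4 (equivalently, Q(γ) = Q(√262, √158))

Obviously Q(γ) ⊆ Q(√262, √158), and [Q(√262, √158):Q] = 4 (since 262, 158 are distinct squarefree integers > 1 with 41396 not a perfect square). To show equality we compute the minimal polynomial of γ. From γ = √262 + √158: γ^2 = 262 + 2√(41396) + 158 = 420 + 2√(41396), so γ^2 - 420 = 2√(41396); squaring, (γ^2 - 420)^2 = 4·41396, i.e. γ^4 - 840γ^2 + 176400 - 165584 = 0, i.e. γ^4 - 840γ^2 + 10816 = 0. So γ is a root of x^4 - 840x^2 + 10816. This polynomial is irreducible over Q: it has no rational root (each ±√262 ± √158 is irrational), and any factorization into two quadratics over Q would force √(41396) ∈ Q (pairing opposite roots) or √262, √158 ∈ Q (other pairings), all impossible. Hence [Q(γ):Q] = 4 = [Q(√262, √158):Q], so Q(γ) = Q(√262, √158).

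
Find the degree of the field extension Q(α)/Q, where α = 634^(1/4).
[Q(α):Q] = 4

α is a root of x^4 - 634. By Eisenstein's criterion at the prime p = 2 (which divides the constant term 634 but p^2 = 4 does not, since 634 is squarefree), x^4 - 634 is irreducible over Q. Hence [Q(α):Q] = 4.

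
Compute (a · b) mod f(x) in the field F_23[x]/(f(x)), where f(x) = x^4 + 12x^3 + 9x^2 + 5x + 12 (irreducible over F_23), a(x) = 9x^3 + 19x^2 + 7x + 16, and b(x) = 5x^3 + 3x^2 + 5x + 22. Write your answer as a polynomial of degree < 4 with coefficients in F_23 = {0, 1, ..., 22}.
a · b ≡ 16x^3 + 6x^2 + 2x + 2 (mod f(x))

Multiply in F_23[x]: a(x)·b(x) = (9x^3 + 19x^2 + 7x + 16)·(5x^3 + 3x^2 + 5x + 22) = 22x^6 + 7x^5 + 22x^4 + 3x^3 + 18x^2 + 4x + 7. This has degree ≥ 4, so divide by f(x) over F_23: 22x^6 + 7x^5 + 22x^4 + 3x^3 + 18x^2 + 4x + 7 = (22x^2 + 19x + 10)·(x^4 + 12x^3 + 9x^2 + 5x + 12) + (16x^3 + 6x^2 + 2x + 2). Hence a·b ≡ 16x^3 + 6x^2 + 2x + 2 (mod f). (F_23[x]/(f) is a field with 23^4 = 279841 elements since f is irreducible of degree 4.)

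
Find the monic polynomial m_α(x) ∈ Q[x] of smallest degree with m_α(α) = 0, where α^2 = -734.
m_α(x) = x^2 + 734

α satisfies α^2 + 734 = 0, so x^2 + 734 annihilates α. Since d = -734 is squarefree and ≠ 1, it is not a perfect square in Q, so x^2 + 734 has no rational root and is therefore irreducible over Q (a degree-2 polynomial over a field is irreducible iff it has no root). Hence m_α(x) = x^2 + 734.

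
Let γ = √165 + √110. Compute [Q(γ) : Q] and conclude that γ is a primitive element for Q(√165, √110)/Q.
[Q(γ) : Q] = 4 (equivalently, Q(γ) = Q(√165, √110))

Obviously Q(γ) ⊆ Q(√165, √110), and [Q(√165, √110):Q] = 4 (since 165, 110 are distinct squarefree integers > 1 with 18150 not a perfect square). To show equality we compute the minimal polynomial of γ. From γ = √165 + √110: γ^2 = 165 + 2√(18150) + 110 = 275 + 2√(18150), so γ^2 - 275 = 2√(18150); squaring, (γ^2 - 275)^2 = 4·18150, i.e. γ^4 - 550γ^2 + 75625 - 72600 = 0, i.e. γ^4 - 550γ^2 + 3025 = 0. So γ is a root of x^4 - 550x^2 + 3025. This polynomial is irreducible over Q: it has no rational root (each ±√165 ± √110 is irrational), and any factorization into two quadratics over Q would force √(18150) ∈ Q (pairing opposite roots) or √165, √110 ∈ Q (other pairings), all impossible. Hence [Q(γ):Q] = 4 = [Q(√165, √110):Q], so Q(γ) = Q(√165, √110).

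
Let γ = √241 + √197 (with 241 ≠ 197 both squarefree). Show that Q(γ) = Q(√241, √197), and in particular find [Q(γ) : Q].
[Q(γ) : Q] = 4 (equivalently, Q(γ) = Q(√241, √197))

Obviously Q(γ) ⊆ Q(√241, √197), and [Q(√241, √197):Q] = 4 (since 241, 197 are distinct squarefree integers > 1 with 47477 not a perfect square). To show equality we compute the minimal polynomial of γ. From γ = √241 + √197: γ^2 = 241 + 2√(47477) + 197 = 438 + 2√(47477), so γ^2 - 438 = 2√(47477); squaring, (γ^2 - 438)^2 = 4·47477, i.e. γ^4 - 876γ^2 + 191844 - 189908 = 0, i.e. γ^4 - 876γ^2 + 1936 = 0. So γ is a root of x^4 - 876x^2 + 1936. This polynomial is irreducible over Q: it has no rational root (each ±√241 ± √197 is irrational), and any factorization into two quadratics over Q would force √(47477) ∈ Q (pairing opposite roots) or √241, √197 ∈ Q (other pairings), all impossible. Hence [Q(γ):Q] = 4 = [Q(√241, √197):Q], so Q(γ) = Q(√241, √197).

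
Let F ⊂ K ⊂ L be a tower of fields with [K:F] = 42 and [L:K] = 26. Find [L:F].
[L:F] = 1092

The tower law says that for any tower of field extensions F ⊂ K ⊂ L with finite degrees, [L:F] = [L:K] · [K:F]. Here this gives [L:F] = 26 · 42 = 1092.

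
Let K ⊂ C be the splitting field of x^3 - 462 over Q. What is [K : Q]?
[K : Q] = 6

The roots of x^3 - 462 are ∛462, ω∛462, ω^2∛462 where ω = e^(2πi/3) is a primitive cube root of unity, so K = Q(∛462, ω). Now [Q(∛462):Q] = 3 (since 462 is not a perfect cube, x^3 - 462 is irreducible) and [Q(ω):Q] = 2. Both 2 and 3 divide [K:Q], and [K:Q] ≤ 3·2 = 6, so [K:Q] = 6. (Equivalently: Q(∛462) ⊂ R but ω ∉ R, so [K : Q(∛462)] = 2.)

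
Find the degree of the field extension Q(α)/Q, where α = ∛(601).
[Q(α):Q] = 3

The minimal polynomial of α is x^3 - 601, irreducible over Q since 601 is not a perfect cube (so x^3 - 601 has no rational root). Hence [Q(α):Q] = deg(m_α) = 3.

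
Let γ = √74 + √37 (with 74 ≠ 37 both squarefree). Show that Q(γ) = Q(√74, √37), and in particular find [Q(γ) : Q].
[Q(γ) : Q] = 4 (equivalently, Q(γ) = Q(√74, √37))

Obviously Q(γ) ⊆ Q(√74, √37), and [Q(√74, √37):Q] = 4 (since 74, 37 are distinct squarefree integers > 1 with 2738 not a perfect square). To show equality we compute the minimal polynomial of γ. From γ = √74 + √37: γ^2 = 74 + 2√(2738) + 37 = 111 + 2√(2738), so γ^2 - 111 = 2√(2738); squaring, (γ^2 - 111)^2 = 4·2738, i.e. γ^4 - 222γ^2 + 12321 - 10952 = 0, i.e. γ^4 - 222γ^2 + 1369 = 0. So γ is a root of x^4 - 222x^2 + 1369. This polynomial is irreducible over Q: it has no rational root (each ±√74 ± √37 is irrational), and any factorization into two quadratics over Q would force √(2738) ∈ Q (pairing opposite roots) or √74, √37 ∈ Q (other pairings), all impossible. Hence [Q(γ):Q] = 4 = [Q(√74, √37):Q], so Q(γ) = Q(√74, √37).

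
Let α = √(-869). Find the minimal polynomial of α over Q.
m_α(x) = x^2 + 869

α satisfies α^2 + 869 = 0, so x^2 + 869 annihilates α. Since d = -869 is squarefree and ≠ 1, it is not a perfect square in Q, so x^2 + 869 has no rational root and is therefore irreducible over Q (a degree-2 polynomial over a field is irreducible iff it has no root). Hence m_α(x) = x^2 + 869.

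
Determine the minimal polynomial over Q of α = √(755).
m_α(x) = x^2 - 755

α satisfies α^2 - 755 = 0, so x^2 - 755 annihilates α. Since d = 755 is squarefree and ≠ 1, it is not a perfect square in Q, so x^2 - 755 has no rational root and is therefore irreducible over Q (a degree-2 polynomial over a field is irreducible iff it has no root). Hence m_α(x) = x^2 - 755.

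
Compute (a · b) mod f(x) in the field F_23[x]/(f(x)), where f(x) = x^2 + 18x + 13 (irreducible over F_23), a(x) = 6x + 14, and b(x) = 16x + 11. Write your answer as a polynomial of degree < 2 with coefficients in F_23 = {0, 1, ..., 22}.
a · b ≡ 11x + 10 (mod f(x))

Multiply in F_23[x]: a(x)·b(x) = (6x + 14)·(16x + 11) = 4x^2 + 14x + 16. This has degree ≥ 2, so divide by f(x) over F_23: 4x^2 + 14x + 16 = (4)·(x^2 + 18x + 13) + (11x + 10). Hence a·b ≡ 11x + 10 (mod f). (F_23[x]/(f) is a field with 23^2 = 529 elements since f is irreducible of degree 2.)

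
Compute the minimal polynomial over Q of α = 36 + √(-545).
m_α(x) = x^2 - 72x + 1841

From α - 36 = √(-545), squaring gives (α - 36)^2 = -545, i.e. α^2 - 72α + 1296 = -545, so α^2 - 72α + 1841 = 0. The discriminant of x^2 - 72x + 1841 is (-72)^2 - 4·(1841) = 5184 - 7364 = -2180, and 4·(-545) is not a perfect square in Q since -545 is squarefree and ≠ 1. Hence x^2 - 72x + 1841 is irreducible over Q and is the minimal polynomial of α.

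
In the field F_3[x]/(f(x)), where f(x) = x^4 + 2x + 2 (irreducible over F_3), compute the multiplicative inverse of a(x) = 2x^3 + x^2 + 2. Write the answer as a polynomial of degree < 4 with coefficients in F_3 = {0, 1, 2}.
a(x)^(-1) ≡ x^3 + 2x (mod f(x))

Since f is irreducible over F_3, F_3[x]/(f) is a field and a(x) ≠ 0 has an inverse. Apply the extended Euclidean algorithm to f(x) and a(x) in F_3[x]: f(x) = (2x + 2)·a(x) + (x^2 + x + 1);  a(x) = (2x + 2)·(x^2 + x + 1) + (2x);  (x^2 + x + 1) = (2x + 2)·(2x) + (1). The last nonzero remainder is the constant 1 = gcd(f, a) in F_3. Back-substituting through the division chain expresses 1 = s(x)·a(x) + t(x)·f(x) with s(x) ≡ x^3 + 2x (mod f), so a(x)^(-1) ≡ s(x) = x^3 + 2x (mod f). Check: (2x^3 + x^2 + 2)·(x^3 + 2x) = 2x^6 + x^5 + x^4 + x^3 + x ≡ 1 (mod x^4 + 2x + 2).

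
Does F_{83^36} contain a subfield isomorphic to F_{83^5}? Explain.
No: F_{83^5} is not a subfield of F_{83^36}

F_{p^m} embeds in F_{p^n} iff m | n. Here 5 ∤ 36 (since 36 = 7·5 + 1 with remainder 1 ≠ 0), so F_{83^5} is not a subfield of F_{83^36}. Equivalently: if it were, the tower law would give 5 = [F_{83^5}:F_83] dividing [F_{83^36}:F_83] = 36, contradiction.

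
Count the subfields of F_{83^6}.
F_{83^6} has 4 subfields

The subfields of F_{p^n} are exactly the fields F_{p^d} for d | n (each is the fixed field of the unique index-d subgroup of Gal(F_{p^n}/F_p) ≅ Z/nZ). The divisors of n = 6 are {1, 2, 3, 6}, giving 4 subfields: F_{83^1}, F_{83^2}, F_{83^3}, F_{83^6}.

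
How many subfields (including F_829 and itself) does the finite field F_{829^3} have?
F_{829^3} has 2 subfields

The subfields of F_{p^n} are exactly the fields F_{p^d} for d | n (each is the fixed field of the unique index-d subgroup of Gal(F_{p^n}/F_p) ≅ Z/nZ). The divisors of n = 3 are {1, 3}, giving 2 subfields: F_{829^1}, F_{829^3}.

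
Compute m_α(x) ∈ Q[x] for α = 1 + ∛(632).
m_α(x) = x^3 - 3x^2 + 3x - 633

Set β = α - 1 = ∛(632), so β^3 = 632. Then (α - 1)^3 - 632 = 0, i.e. α is a root of g(x) = (x - 1)^3 - 632 = x^3 - 3x^2 + 3x - 633. Since g(x) = h(x - 1) where h(x) = x^3 - 632, and h is irreducible over Q (because 632 is not a perfect cube, so h has no rational root, and a monic cubic with no rational root is irreducible), g is also irreducible (irreducibility is preserved under the substitution x → x - 1). Hence m_α(x) = x^3 - 3x^2 + 3x - 633.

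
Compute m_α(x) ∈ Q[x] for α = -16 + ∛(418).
m_α(x) = x^3 + 48x^2 + 768x + 3678

Set β = α + 16 = ∛(418), so β^3 = 418. Then (α + 16)^3 - 418 = 0, i.e. α is a root of g(x) = (x + 16)^3 - 418 = x^3 + 48x^2 + 768x + 3678. Since g(x) = h(x + 16) where h(x) = x^3 - 418, and h is irreducible over Q (because 418 is not a perfect cube, so h has no rational root, and a monic cubic with no rational root is irreducible), g is also irreducible (irreducibility is preserved under the substitution x → x + 16). Hence m_α(x) = x^3 + 48x^2 + 768x + 3678.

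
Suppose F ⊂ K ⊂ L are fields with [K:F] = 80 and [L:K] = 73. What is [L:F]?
[L:F] = 5840

The tower law says that for any tower of field extensions F ⊂ K ⊂ L with finite degrees, [L:F] = [L:K] · [K:F]. Here this gives [L:F] = 73 · 80 = 5840.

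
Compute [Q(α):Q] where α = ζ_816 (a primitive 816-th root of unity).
[Q(α):Q] = 256

The minimal polynomial of ζ_816 over Q is the 816-th cyclotomic polynomial Φ_816(x), which is irreducible over Q and has degree φ(816) = 256. Hence [Q(α):Q] = φ(816) = 256.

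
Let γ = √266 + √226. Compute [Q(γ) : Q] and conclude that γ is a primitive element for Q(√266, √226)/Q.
[Q(γ) : Q] = 4 (equivalently, Q(γ) = Q(√266, √226))

Obviously Q(γ) ⊆ Q(√266, √226), and [Q(√266, √226):Q] = 4 (since 266, 226 are distinct squarefree integers > 1 with 60116 not a perfect square). To show equality we compute the minimal polynomial of γ. From γ = √266 + √226: γ^2 = 266 + 2√(60116) + 226 = 492 + 2√(60116), so γ^2 - 492 = 2√(60116); squaring, (γ^2 - 492)^2 = 4·60116, i.e. γ^4 - 984γ^2 + 242064 - 240464 = 0, i.e. γ^4 - 984γ^2 + 1600 = 0. So γ is a root of x^4 - 984x^2 + 1600. This polynomial is irreducible over Q: it has no rational root (each ±√266 ± √226 is irrational), and any factorization into two quadratics over Q would force √(60116) ∈ Q (pairing opposite roots) or √266, √226 ∈ Q (other pairings), all impossible. Hence [Q(γ):Q] = 4 = [Q(√266, √226):Q], so Q(γ) = Q(√266, √226).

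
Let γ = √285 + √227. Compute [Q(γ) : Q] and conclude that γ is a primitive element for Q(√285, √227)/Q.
[Q(γ) : Q] = 4 (equivalently, Q(γ) = Q(√285, √227))

Obviously Q(γ) ⊆ Q(√285, √227), and [Q(√285, √227):Q] = 4 (since 285, 227 are distinct squarefree integers > 1 with 64695 not a perfect square). To show equality we compute the minimal polynomial of γ. From γ = √285 + √227: γ^2 = 285 + 2√(64695) + 227 = 512 + 2√(64695), so γ^2 - 512 = 2√(64695); squaring, (γ^2 - 512)^2 = 4·64695, i.e. γ^4 - 1024γ^2 + 262144 - 258780 = 0, i.e. γ^4 - 1024γ^2 + 3364 = 0. So γ is a root of x^4 - 1024x^2 + 3364. This polynomial is irreducible over Q: it has no rational root (each ±√285 ± √227 is irrational), and any factorization into two quadratics over Q would force √(64695) ∈ Q (pairing opposite roots) or √285, √227 ∈ Q (other pairings), all impossible. Hence [Q(γ):Q] = 4 = [Q(√285, √227):Q], so Q(γ) = Q(√285, √227).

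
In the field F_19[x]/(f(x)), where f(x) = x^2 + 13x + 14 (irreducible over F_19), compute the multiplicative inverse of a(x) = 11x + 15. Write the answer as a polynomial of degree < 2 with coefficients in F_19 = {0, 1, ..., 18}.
a(x)^(-1) ≡ 4x + 12 (mod f(x))

Since f is irreducible over F_19, F_19[x]/(f) is a field and a(x) ≠ 0 has an inverse. Apply the extended Euclidean algorithm to f(x) and a(x) in F_19[x]: f(x) = (7x + 2)·a(x) + (3). The last nonzero remainder is the constant 3 = gcd(f, a) in F_19. Back-substituting through the division chain expresses 3 = s(x)·a(x) + t(x)·f(x) with s(x) ≡ 12x + 17 (mod f), so (12x + 17)·a(x) ≡ 3 (mod f). Multiplying by 3^(-1) ≡ 13 in F_19 gives a(x)^(-1) ≡ 13·(12x + 17) ≡ 4x + 12 (mod f). Check: (11x + 15)·(4x + 12) = 6x^2 + 2x + 9 ≡ 1 (mod x^2 + 13x + 14).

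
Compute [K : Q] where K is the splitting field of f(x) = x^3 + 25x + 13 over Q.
[K : Q] = 6

By the rational root test, any rational root of the monic integer polynomial f(x) = x^3 + 25x + 13 must be an integer dividing the constant term 13, i.e. one of ±{1, 13}. Evaluating: f(1) = 39, f(-1) = -13, f(13) = 2535, f(-13) = -2509; none is 0, so f has no rational root and is therefore irreducible over Q (a cubic with no linear factor over a field is irreducible). For an irreducible cubic, the Galois group is A_3 or S_3 according as the discriminant disc(f) = -4a^3 - 27b^2 = -4·(25)^3 - 27·(13)^2 = -67063 is or is not a square in Q. Here disc(f) = -67063 is not a perfect square in Q, so the Galois group of f over Q is not contained in A_3 and must be all of S_3. The splitting field has degree |S_3| = 6 over Q, so [K : Q] = 6.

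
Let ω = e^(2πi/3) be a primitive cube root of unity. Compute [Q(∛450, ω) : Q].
[Q(∛450, ω) : Q] = 6

[Q(∛450):Q] = 3 (min poly x^3 - 450, irreducible since 450 is not a perfect cube). [Q(ω):Q] = 2 (min poly x^2 + x + 1). Since Q(∛450) ⊂ R and ω ∉ R, we have ω ∉ Q(∛450), so x^2 + x + 1 remains irreducible over Q(∛450) and [Q(∛450, ω) : Q(∛450)] = 2. By the tower law, [Q(∛450, ω) : Q] = 3 · 2 = 6. (In fact Q(∛450, ω) is the splitting field of x^3 - 450 over Q.)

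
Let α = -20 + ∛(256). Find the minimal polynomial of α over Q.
m_α(x) = x^3 + 60x^2 + 1200x + 7744

Set β = α + 20 = ∛(256), so β^3 = 256. Then (α + 20)^3 - 256 = 0, i.e. α is a root of g(x) = (x + 20)^3 - 256 = x^3 + 60x^2 + 1200x + 7744. Since g(x) = h(x + 20) where h(x) = x^3 - 256, and h is irreducible over Q (because 256 is not a perfect cube, so h has no rational root, and a monic cubic with no rational root is irreducible), g is also irreducible (irreducibility is preserved under the substitution x → x + 20). Hence m_α(x) = x^3 + 60x^2 + 1200x + 7744.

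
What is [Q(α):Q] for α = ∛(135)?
[Q(α):Q] = 3

The minimal polynomial of α is x^3 - 135, irreducible over Q since 135 is not a perfect cube (so x^3 - 135 has no rational root). Hence [Q(α):Q] = deg(m_α) = 3.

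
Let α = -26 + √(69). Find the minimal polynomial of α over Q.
m_α(x) = x^2 + 52x + 607

From α + 26 = √(69), squaring gives (α + 26)^2 = 69, i.e. α^2 + 52α + 676 = 69, so α^2 + 52α + 607 = 0. The discriminant of x^2 + 52x + 607 is (52)^2 - 4·(607) = 2704 - 2428 = 276, and 4·(69) is not a perfect square in Q since 69 is squarefree and ≠ 1. Hence x^2 + 52x + 607 is irreducible over Q and is the minimal polynomial of α.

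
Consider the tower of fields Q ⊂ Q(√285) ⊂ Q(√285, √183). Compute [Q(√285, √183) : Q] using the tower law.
[Q(√285, √183) : Q] = 4

[Q(√285):Q] = 2 (min poly x^2 - 285, irreducible since 285 is squarefree > 1). For the top step, suppose √183 ∈ Q(√285), say √183 = c + d√285 with c, d ∈ Q. Squaring: 183 = c^2 + 285d^2 + 2cd√285. Since √285 ∉ Q this forces 2cd = 0. If d = 0 then √183 = c ∈ Q, contradicting 183 squarefree > 1. If c = 0 then 183 = 285d^2, so 285·183 = (285d)^2 is a perfect square in Q — but 285·183 = 52155 is not a perfect square (since 285 and 183 are distinct squarefree integers). Contradiction. Hence √183 ∉ Q(√285), so x^2 - 183 stays irreducible over Q(√285) and [Q(√285, √183) : Q(√285)] = 2. By the tower law, [Q(√285, √183) : Q] = 2 · 2 = 4.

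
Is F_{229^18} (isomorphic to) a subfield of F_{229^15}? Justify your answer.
No: F_{229^18} is not a subfield of F_{229^15}

F_{p^m} embeds in F_{p^n} iff m | n. Here 18 ∤ 15 (since 15 = 0·18 + 15 with remainder 15 ≠ 0), so F_{229^18} is not a subfield of F_{229^15}. Equivalently: if it were, the tower law would give 18 = [F_{229^18}:F_229] dividing [F_{229^15}:F_229] = 15, contradiction.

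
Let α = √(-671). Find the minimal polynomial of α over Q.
m_α(x) = x^2 + 671

α satisfies α^2 + 671 = 0, so x^2 + 671 annihilates α. Since d = -671 is squarefree and ≠ 1, it is not a perfect square in Q, so x^2 + 671 has no rational root and is therefore irreducible over Q (a degree-2 polynomial over a field is irreducible iff it has no root). Hence m_α(x) = x^2 + 671.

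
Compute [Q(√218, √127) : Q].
[Q(√218, √127) : Q] = 4

[Q(√218):Q] = 2 (min poly x^2 - 218, irreducible since 218 is squarefree > 1). For the top step, suppose √127 ∈ Q(√218), say √127 = c + d√218 with c, d ∈ Q. Squaring: 127 = c^2 + 218d^2 + 2cd√218. Since √218 ∉ Q this forces 2cd = 0. If d = 0 then √127 = c ∈ Q, contradicting 127 squarefree > 1. If c = 0 then 127 = 218d^2, so 218·127 = (218d)^2 is a perfect square in Q — but 218·127 = 27686 is not a perfect square (since 218 and 127 are distinct squarefree integers). Contradiction. Hence √127 ∉ Q(√218), so x^2 - 127 stays irreducible over Q(√218) and [Q(√218, √127) : Q(√218)] = 2. By the tower law, [Q(√218, √127) : Q] = 2 · 2 = 4.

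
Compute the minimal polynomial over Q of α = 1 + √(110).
m_α(x) = x^2 - 2x - 109

From α - 1 = √(110), squaring gives (α - 1)^2 = 110, i.e. α^2 - 2α + 1 = 110, so α^2 - 2α - 109 = 0. The discriminant of x^2 - 2x - 109 is (-2)^2 - 4·(-109) = 4 + 436 = 440, and 4·(110) is not a perfect square in Q since 110 is squarefree and ≠ 1. Hence x^2 - 2x - 109 is irreducible over Q and is the minimal polynomial of α.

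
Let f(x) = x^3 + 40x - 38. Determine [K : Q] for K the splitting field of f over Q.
[K : Q] = 6

By the rational root test, any rational root of the monic integer polynomial f(x) = x^3 + 40x - 38 must be an integer dividing the constant term -38, i.e. one of ±{1, 2, 19, 38}. Evaluating: f(1) = 3, f(-1) = -79, f(2) = 50, f(-2) = -126, f(19) = 7581, f(-19) = -7657, f(38) = 56354, f(-38) = -56430; none is 0, so f has no rational root and is therefore irreducible over Q (a cubic with no linear factor over a field is irreducible). For an irreducible cubic, the Galois group is A_3 or S_3 according as the discriminant disc(f) = -4a^3 - 27b^2 = -4·(40)^3 - 27·(-38)^2 = -294988 is or is not a square in Q. Here disc(f) = -294988 is not a perfect square in Q, so the Galois group of f over Q is not contained in A_3 and must be all of S_3. The splitting field has degree |S_3| = 6 over Q, so [K : Q] = 6.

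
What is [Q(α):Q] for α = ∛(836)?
[Q(α):Q] = 3

The minimal polynomial of α is x^3 - 836, irreducible over Q since 836 is not a perfect cube (so x^3 - 836 has no rational root). Hence [Q(α):Q] = deg(m_α) = 3.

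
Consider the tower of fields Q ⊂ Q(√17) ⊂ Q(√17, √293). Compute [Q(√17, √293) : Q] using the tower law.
[Q(√17, √293) : Q] = 4

[Q(√17):Q] = 2 (min poly x^2 - 17, irreducible since 17 is squarefree > 1). For the top step, suppose √293 ∈ Q(√17), say √293 = c + d√17 with c, d ∈ Q. Squaring: 293 = c^2 + 17d^2 + 2cd√17. Since √17 ∉ Q this forces 2cd = 0. If d = 0 then √293 = c ∈ Q, contradicting 293 squarefree > 1. If c = 0 then 293 = 17d^2, so 17·293 = (17d)^2 is a perfect square in Q — but 17·293 = 4981 is not a perfect square (since 17 and 293 are distinct squarefree integers). Contradiction. Hence √293 ∉ Q(√17), so x^2 - 293 stays irreducible over Q(√17) and [Q(√17, √293) : Q(√17)] = 2. By the tower law, [Q(√17, √293) : Q] = 2 · 2 = 4.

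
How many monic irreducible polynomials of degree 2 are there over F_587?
There are 171991 monic irreducible polynomials of degree 2 over F_587

Each element of F_{587^2} that lies in no proper subfield is a root of exactly one monic irreducible of degree 2 over F_587, and each such polynomial has 2 distinct roots in F_{587^2}. By Möbius inversion the count is N_587(2) = (1/2) Σ_{d|2} μ(2/d) · 587^d = (1/2)(μ(2)·587^1 + μ(1)·587^2) = 343982/2 = 171991.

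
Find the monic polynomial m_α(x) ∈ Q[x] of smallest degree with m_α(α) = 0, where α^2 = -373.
m_α(x) = x^2 + 373

α satisfies α^2 + 373 = 0, so x^2 + 373 annihilates α. Since d = -373 is squarefree and ≠ 1, it is not a perfect square in Q, so x^2 + 373 has no rational root and is therefore irreducible over Q (a degree-2 polynomial over a field is irreducible iff it has no root). Hence m_α(x) = x^2 + 373.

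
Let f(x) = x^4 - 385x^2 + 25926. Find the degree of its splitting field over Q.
[K : Q] = 4

Solving the quadratic in x^2: x^2 = (385 ± √(385^2 - 4·25926))/2 = (385 ± √44521)/2 = (385 ± 211)/2, giving x^2 = 298 or x^2 = 87. So f(x) = (x^2 - 298)(x^2 - 87) and the roots of f are ±√298, ±√87. Hence the splitting field is K = Q(√298, √87). Since 298 and 87 are distinct squarefree integers > 1, their product 25926 is not a perfect square, so √87 ∉ Q(√298). By the tower law [K:Q] = [Q(√298,√87):Q(√298)] · [Q(√298):Q] = 2 · 2 = 4.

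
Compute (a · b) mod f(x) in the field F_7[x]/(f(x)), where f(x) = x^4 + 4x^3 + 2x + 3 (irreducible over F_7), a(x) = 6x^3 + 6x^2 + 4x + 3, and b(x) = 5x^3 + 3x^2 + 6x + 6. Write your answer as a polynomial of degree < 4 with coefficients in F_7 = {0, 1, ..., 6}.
a · b ≡ 5x^3 + 4x^2 + 3x + 3 (mod f(x))

Multiply in F_7[x]: a(x)·b(x) = (6x^3 + 6x^2 + 4x + 3)·(5x^3 + 3x^2 + 6x + 6) = 2x^6 + 6x^5 + 4x^4 + x^3 + 6x^2 + 4. This has degree ≥ 4, so divide by f(x) over F_7: 2x^6 + 6x^5 + 4x^4 + x^3 + 6x^2 + 4 = (2x^2 + 5x + 5)·(x^4 + 4x^3 + 2x + 3) + (5x^3 + 4x^2 + 3x + 3). Hence a·b ≡ 5x^3 + 4x^2 + 3x + 3 (mod f). (F_7[x]/(f) is a field with 7^4 = 2401 elements since f is irreducible of degree 4.)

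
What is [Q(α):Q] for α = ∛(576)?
[Q(α):Q] = 3

The minimal polynomial of α is x^3 - 576, irreducible over Q since 576 is not a perfect cube (so x^3 - 576 has no rational root). Hence [Q(α):Q] = deg(m_α) = 3.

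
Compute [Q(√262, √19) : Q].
[Q(√262, √19) : Q] = 4

[Q(√262):Q] = 2 (min poly x^2 - 262, irreducible since 262 is squarefree > 1). For the top step, suppose √19 ∈ Q(√262), say √19 = c + d√262 with c, d ∈ Q. Squaring: 19 = c^2 + 262d^2 + 2cd√262. Since √262 ∉ Q this forces 2cd = 0. If d = 0 then √19 = c ∈ Q, contradicting 19 squarefree > 1. If c = 0 then 19 = 262d^2, so 262·19 = (262d)^2 is a perfect square in Q — but 262·19 = 4978 is not a perfect square (since 262 and 19 are distinct squarefree integers). Contradiction. Hence √19 ∉ Q(√262), so x^2 - 19 stays irreducible over Q(√262) and [Q(√262, √19) : Q(√262)] = 2. By the tower law, [Q(√262, √19) : Q] = 2 · 2 = 4.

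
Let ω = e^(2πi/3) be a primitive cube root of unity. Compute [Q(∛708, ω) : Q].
[Q(∛708, ω) : Q] = 6

[Q(∛708):Q] = 3 (min poly x^3 - 708, irreducible since 708 is not a perfect cube). [Q(ω):Q] = 2 (min poly x^2 + x + 1). Since Q(∛708) ⊂ R and ω ∉ R, we have ω ∉ Q(∛708), so x^2 + x + 1 remains irreducible over Q(∛708) and [Q(∛708, ω) : Q(∛708)] = 2. By the tower law, [Q(∛708, ω) : Q] = 3 · 2 = 6. (In fact Q(∛708, ω) is the splitting field of x^3 - 708 over Q.)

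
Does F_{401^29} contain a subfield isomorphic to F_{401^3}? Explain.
No: F_{401^3} is not a subfield of F_{401^29}

F_{p^m} embeds in F_{p^n} iff m | n. Here 3 ∤ 29 (since 29 = 9·3 + 2 with remainder 2 ≠ 0), so F_{401^3} is not a subfield of F_{401^29}. Equivalently: if it were, the tower law would give 3 = [F_{401^3}:F_401] dividing [F_{401^29}:F_401] = 29, contradiction.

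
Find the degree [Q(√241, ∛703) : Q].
[Q(√241, ∛703) : Q] = 6

Let L = Q(√241, ∛703). Since Q(√241) ⊂ L and [Q(√241):Q] = 2, the tower law gives 2 | [L:Q]. Likewise Q(∛703) ⊂ L with [Q(∛703):Q] = 3 (because 703 is not a perfect cube), so 3 | [L:Q]. As gcd(2,3) = 1, [L:Q] is divisible by 6. Conversely L is generated over Q by √241 and ∛703, so [L:Q] ≤ 2·3 = 6. Therefore [Q(√241, ∛703) : Q] = 6.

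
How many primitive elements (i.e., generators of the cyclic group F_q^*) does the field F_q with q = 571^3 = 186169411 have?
There are φ(186169410) = 39657600 primitive elements

F_q^* is cyclic of order q - 1 = 186169410. A cyclic group of order m has exactly φ(m) generators. Here m = 186169410 = 2 · 3^2 · 5 · 7 · 19 · 103 · 151, so the number of primitive elements is φ(186169410) = 39657600.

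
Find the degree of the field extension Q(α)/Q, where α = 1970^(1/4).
[Q(α):Q] = 4

α is a root of x^4 - 1970. By Eisenstein's criterion at the prime p = 2 (which divides the constant term 1970 but p^2 = 4 does not, since 1970 is squarefree), x^4 - 1970 is irreducible over Q. Hence [Q(α):Q] = 4.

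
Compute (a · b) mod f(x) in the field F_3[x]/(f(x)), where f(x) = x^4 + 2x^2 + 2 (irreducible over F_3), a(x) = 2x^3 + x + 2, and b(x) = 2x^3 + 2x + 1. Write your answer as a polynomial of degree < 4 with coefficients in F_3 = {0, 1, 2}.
a · b ≡ x^2 + 2x (mod f(x))

Multiply in F_3[x]: a(x)·b(x) = (2x^3 + x + 2)·(2x^3 + 2x + 1) = x^6 + 2x^2 + 2x + 2. This has degree ≥ 4, so divide by f(x) over F_3: x^6 + 2x^2 + 2x + 2 = (x^2 + 1)·(x^4 + 2x^2 + 2) + (x^2 + 2x). Hence a·b ≡ x^2 + 2x (mod f). (F_3[x]/(f) is a field with 3^4 = 81 elements since f is irreducible of degree 4.)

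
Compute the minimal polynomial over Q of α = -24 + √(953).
m_α(x) = x^2 + 48x - 377

From α + 24 = √(953), squaring gives (α + 24)^2 = 953, i.e. α^2 + 48α + 576 = 953, so α^2 + 48α - 377 = 0. The discriminant of x^2 + 48x - 377 is (48)^2 - 4·(-377) = 2304 + 1508 = 3812, and 4·(953) is not a perfect square in Q since 953 is squarefree and ≠ 1. Hence x^2 + 48x - 377 is irreducible over Q and is the minimal polynomial of α.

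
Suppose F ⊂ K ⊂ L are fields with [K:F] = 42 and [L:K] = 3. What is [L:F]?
[L:F] = 126

The tower law says that for any tower of field extensions F ⊂ K ⊂ L with finite degrees, [L:F] = [L:K] · [K:F]. Here this gives [L:F] = 3 · 42 = 126.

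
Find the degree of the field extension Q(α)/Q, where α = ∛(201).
[Q(α):Q] = 3

The minimal polynomial of α is x^3 - 201, irreducible over Q since 201 is not a perfect cube (so x^3 - 201 has no rational root). Hence [Q(α):Q] = deg(m_α) = 3.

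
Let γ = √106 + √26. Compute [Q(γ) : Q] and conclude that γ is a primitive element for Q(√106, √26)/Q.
[Q(γ) : Q] = 4 (equivalently, Q(γ) = Q(√106, √26))

Obviously Q(γ) ⊆ Q(√106, √26), and [Q(√106, √26):Q] = 4 (since 106, 26 are distinct squarefree integers > 1 with 2756 not a perfect square). To show equality we compute the minimal polynomial of γ. From γ = √106 + √26: γ^2 = 106 + 2√(2756) + 26 = 132 + 2√(2756), so γ^2 - 132 = 2√(2756); squaring, (γ^2 - 132)^2 = 4·2756, i.e. γ^4 - 264γ^2 + 17424 - 11024 = 0, i.e. γ^4 - 264γ^2 + 6400 = 0. So γ is a root of x^4 - 264x^2 + 6400. This polynomial is irreducible over Q: it has no rational root (each ±√106 ± √26 is irrational), and any factorization into two quadratics over Q would force √(2756) ∈ Q (pairing opposite roots) or √106, √26 ∈ Q (other pairings), all impossible. Hence [Q(γ):Q] = 4 = [Q(√106, √26):Q], so Q(γ) = Q(√106, √26).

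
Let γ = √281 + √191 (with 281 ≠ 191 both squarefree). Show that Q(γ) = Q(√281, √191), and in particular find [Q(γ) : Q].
[Q(γ) : Q] = 4 (equivalently, Q(γ) = Q(√281, √191))

Obviously Q(γ) ⊆ Q(√281, √191), and [Q(√281, √191):Q] = 4 (since 281, 191 are distinct squarefree integers > 1 with 53671 not a perfect square). To show equality we compute the minimal polynomial of γ. From γ = √281 + √191: γ^2 = 281 + 2√(53671) + 191 = 472 + 2√(53671), so γ^2 - 472 = 2√(53671); squaring, (γ^2 - 472)^2 = 4·53671, i.e. γ^4 - 944γ^2 + 222784 - 214684 = 0, i.e. γ^4 - 944γ^2 + 8100 = 0. So γ is a root of x^4 - 944x^2 + 8100. This polynomial is irreducible over Q: it has no rational root (each ±√281 ± √191 is irrational), and any factorization into two quadratics over Q would force √(53671) ∈ Q (pairing opposite roots) or √281, √191 ∈ Q (other pairings), all impossible. Hence [Q(γ):Q] = 4 = [Q(√281, √191):Q], so Q(γ) = Q(√281, √191).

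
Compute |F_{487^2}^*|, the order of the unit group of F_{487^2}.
|F_{487^2}^*| = 237168

F_{487^2} has 487^2 = 237169 elements; its multiplicative group consists of all nonzero elements, so |F_{487^2}^*| = 237169 - 1 = 237168. (It is cyclic since any finite subgroup of the multiplicative group of a field is cyclic.)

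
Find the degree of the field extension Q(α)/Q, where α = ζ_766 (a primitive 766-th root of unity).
[Q(α):Q] = 382

The minimal polynomial of ζ_766 over Q is the 766-th cyclotomic polynomial Φ_766(x), which is irreducible over Q and has degree φ(766) = 382. Hence [Q(α):Q] = φ(766) = 382.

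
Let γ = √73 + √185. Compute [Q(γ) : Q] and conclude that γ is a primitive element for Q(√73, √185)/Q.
[Q(γ) : Q] = 4 (equivalently, Q(γ) = Q(√73, √185))

Obviously Q(γ) ⊆ Q(√73, √185), and [Q(√73, √185):Q] = 4 (since 73, 185 are distinct squarefree integers > 1 with 13505 not a perfect square). To show equality we compute the minimal polynomial of γ. From γ = √73 + √185: γ^2 = 73 + 2√(13505) + 185 = 258 + 2√(13505), so γ^2 - 258 = 2√(13505); squaring, (γ^2 - 258)^2 = 4·13505, i.e. γ^4 - 516γ^2 + 66564 - 54020 = 0, i.e. γ^4 - 516γ^2 + 12544 = 0. So γ is a root of x^4 - 516x^2 + 12544. This polynomial is irreducible over Q: it has no rational root (each ±√73 ± √185 is irrational), and any factorization into two quadratics over Q would force √(13505) ∈ Q (pairing opposite roots) or √73, √185 ∈ Q (other pairings), all impossible. Hence [Q(γ):Q] = 4 = [Q(√73, √185):Q], so Q(γ) = Q(√73, √185).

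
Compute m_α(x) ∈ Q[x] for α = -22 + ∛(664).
m_α(x) = x^3 + 66x^2 + 1452x + 9984

Set β = α + 22 = ∛(664), so β^3 = 664. Then (α + 22)^3 - 664 = 0, i.e. α is a root of g(x) = (x + 22)^3 - 664 = x^3 + 66x^2 + 1452x + 9984. Since g(x) = h(x + 22) where h(x) = x^3 - 664, and h is irreducible over Q (because 664 is not a perfect cube, so h has no rational root, and a monic cubic with no rational root is irreducible), g is also irreducible (irreducibility is preserved under the substitution x → x + 22). Hence m_α(x) = x^3 + 66x^2 + 1452x + 9984.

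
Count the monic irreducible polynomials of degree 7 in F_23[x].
There are 486403632 monic irreducible polynomials of degree 7 over F_23

Each element of F_{23^7} that lies in no proper subfield is a root of exactly one monic irreducible of degree 7 over F_23, and each such polynomial has 7 distinct roots in F_{23^7}. By Möbius inversion the count is N_23(7) = (1/7) Σ_{d|7} μ(7/d) · 23^d = (1/7)(μ(7)·23^1 + μ(1)·23^7) = 3404825424/7 = 486403632.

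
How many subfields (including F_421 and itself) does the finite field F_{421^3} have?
F_{421^3} has 2 subfields

The subfields of F_{p^n} are exactly the fields F_{p^d} for d | n (each is the fixed field of the unique index-d subgroup of Gal(F_{p^n}/F_p) ≅ Z/nZ). The divisors of n = 3 are {1, 3}, giving 2 subfields: F_{421^1}, F_{421^3}.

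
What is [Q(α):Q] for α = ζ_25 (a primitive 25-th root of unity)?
[Q(α):Q] = 20

The minimal polynomial of ζ_25 over Q is the 25-th cyclotomic polynomial Φ_25(x), which is irreducible over Q and has degree φ(25) = 20. Hence [Q(α):Q] = φ(25) = 20.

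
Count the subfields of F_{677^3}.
F_{677^3} has 2 subfields

The subfields of F_{p^n} are exactly the fields F_{p^d} for d | n (each is the fixed field of the unique index-d subgroup of Gal(F_{p^n}/F_p) ≅ Z/nZ). The divisors of n = 3 are {1, 3}, giving 2 subfields: F_{677^1}, F_{677^3}.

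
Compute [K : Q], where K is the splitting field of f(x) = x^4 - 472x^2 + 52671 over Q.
[K : Q] = 4

Solving the quadratic in x^2: x^2 = (472 ± √(472^2 - 4·52671))/2 = (472 ± √12100)/2 = (472 ± 110)/2, giving x^2 = 181 or x^2 = 291. So f(x) = (x^2 - 181)(x^2 - 291) and the roots of f are ±√181, ±√291. Hence the splitting field is K = Q(√181, √291). Since 181 and 291 are distinct squarefree integers > 1, their product 52671 is not a perfect square, so √291 ∉ Q(√181). By the tower law [K:Q] = [Q(√181,√291):Q(√181)] · [Q(√181):Q] = 2 · 2 = 4.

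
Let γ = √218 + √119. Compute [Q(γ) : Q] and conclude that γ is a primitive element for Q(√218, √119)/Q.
[Q(γ) : Q] = 4 (equivalently, Q(γ) = Q(√218, √119))

Obviously Q(γ) ⊆ Q(√218, √119), and [Q(√218, √119):Q] = 4 (since 218, 119 are distinct squarefree integers > 1 with 25942 not a perfect square). To show equality we compute the minimal polynomial of γ. From γ = √218 + √119: γ^2 = 218 + 2√(25942) + 119 = 337 + 2√(25942), so γ^2 - 337 = 2√(25942); squaring, (γ^2 - 337)^2 = 4·25942, i.e. γ^4 - 674γ^2 + 113569 - 103768 = 0, i.e. γ^4 - 674γ^2 + 9801 = 0. So γ is a root of x^4 - 674x^2 + 9801. This polynomial is irreducible over Q: it has no rational root (each ±√218 ± √119 is irrational), and any factorization into two quadratics over Q would force √(25942) ∈ Q (pairing opposite roots) or √218, √119 ∈ Q (other pairings), all impossible. Hence [Q(γ):Q] = 4 = [Q(√218, √119):Q], so Q(γ) = Q(√218, √119).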